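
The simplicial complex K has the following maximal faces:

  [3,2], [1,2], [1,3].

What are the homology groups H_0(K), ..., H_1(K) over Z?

H_0 = Z,  H_1 = Z.

K has 3 vertices, 3 edges.
rank ∂_0 = 0, rank ∂_1 = 2 ⇒ b_0 = 3 − 0 − 2 = 1; all invariant factors of ∂_1 are 1 so no torsion. So H_0 = Z.
rank ∂_1 = 2, rank ∂_2 = 0 ⇒ b_1 = 3 − 2 − 0 = 1. So H_1 = Z.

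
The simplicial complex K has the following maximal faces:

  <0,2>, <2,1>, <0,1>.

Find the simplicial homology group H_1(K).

H_1 ≅ Z.

Take the total order 0 < 1 < 2 on the vertex set. Then K (dimension 1) consists of the simplices:

  0-simplices (3): [0], [1], [2]
  1-simplices (3): [0,1], [0,2], [1,2]

giving chain groups C_0 ≅ Z^3, C_1 ≅ Z^3.

The boundary map ∂_1: C_1 → C_0 maps an edge to its endpoints' difference, ∂[p,q] = q − p.
As a 3×3 matrix over Z this has rank 2, with invariant factors (1,1).

From H_k ≅ ker(∂_k) / im(∂_{k+1}) we obtain:

  H_1: rank ker ∂_1 − rank ∂_2 = (3 − 2) − 0 = 1, and there is no ∂_2, so H_1 ≅ Z.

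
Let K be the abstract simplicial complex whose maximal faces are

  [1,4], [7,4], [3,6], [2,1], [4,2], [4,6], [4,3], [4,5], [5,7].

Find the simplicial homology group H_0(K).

H_0 = Z.

Order the vertices as 1 < 2 < 3 < 4 < 5 < 6 < 7. Listing each simplex with vertices in this order, K has dimension 1 with simplices:

  0-simplices (7): [1], [2], [3], [4], [5], [6], [7]
  1-simplices (9): [1,2], [1,4], [2,4], [3,4], [3,6], [4,5], [4,6], [4,7], [5,7]

Hence C_0 ≅ Z^7, C_1 ≅ Z^9.

Boundary ∂_1: C_1 → C_0 sends each edge [p,q] (with p < q) to q − p.
As a 7×9 matrix over Z this has rank 6, with invariant factors (1,1,1,1,1,1).

From H_k ≅ ker(∂_k) / im(∂_{k+1}) we obtain:

  H_0: rank C_0 − rank ∂_1 = 7 − 6 = 1, and the invariant factors of ∂_1 are all 1, so H_0 = Z.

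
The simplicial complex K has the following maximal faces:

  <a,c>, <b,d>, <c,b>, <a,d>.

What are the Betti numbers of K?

b_0 = 1, b_1 = 1.

We work with the vertex ordering a < b < c < d. The simplices of K, each written with vertices in increasing order, are:

  0-simplices (4): a, b, c, d
  1-simplices (4): ac, ad, bc, bd

giving chain groups C_0 ≅ Z^4, C_1 ≅ Z^4.

Boundary ∂_1: C_1 → C_0 maps an edge to its endpoints' difference, ∂[p,q] = q − p. For instance
  ∂ad = d − a.
This gives a 4×4 integer matrix of rank 3; reducing to Smith normal form yields diagonal entries (1,1,1).

Now H_k = ker ∂_k / im ∂_{k+1}, so:

  H_0: rank C_0 − rank ∂_1 = 4 − 3 = 1, and the invariant factors of ∂_1 are all 1, so H_0 ≅ Z.
  H_1: rank ker ∂_1 − rank ∂_2 = (4 − 3) − 0 = 1, and there is no ∂_2, so H_1 ≅ Z.

Hence the Betti numbers are b_0 = 1, b_1 = 1.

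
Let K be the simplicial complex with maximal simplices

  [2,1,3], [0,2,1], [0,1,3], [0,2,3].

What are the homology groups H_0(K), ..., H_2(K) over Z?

H_0 = Z,  H_1 = 0,  H_2 = Z.

Take the total order 0 < 1 < 2 < 3 on the vertex set. Then K (dimension 2) consists of the simplices:

  0-simplices (4): [0], [1], [2], [3]
  1-simplices (6): [0,1], [0,2], [0,3], [1,2], [1,3], [2,3]
  2-simplices (4): [0,1,2], [0,1,3], [0,2,3], [1,2,3]

giving chain groups C_0 ≅ Z^4, C_1 ≅ Z^6, C_2 ≅ Z^4.

The boundary map ∂_1: C_1 → C_0 is given by ∂[p,q] = [q] − [p]. For instance
  ∂[0,3] = [3] − [0].
As a 4×6 matrix over Z this has rank 3, with invariant factors (1,1,1).

The boundary map ∂_2: C_2 → C_1 sends each 2-simplex [p,q,r] to [q,r] − [p,r] + [p,q]. For instance
  ∂[0,2,3] = [2,3] − [0,3] + [0,2],
  ∂[0,1,2] = [1,2] − [0,2] + [0,1].
The resulting 6×4 matrix has rank 3, and its Smith normal form has invariant factors (1,1,1).

Reading off H_k = ker ∂_k / im ∂_{k+1}:

  H_0: rank C_0 − rank ∂_1 = 4 − 3 = 1, and the invariant factors of ∂_1 are all 1, so H_0 = Z.
  H_1: rank ker ∂_1 − rank ∂_2 = (6 − 3) − 3 = 0, and the invariant factors of ∂_2 are all 1, so H_1 = 0.
  H_2: rank ker ∂_2 − rank ∂_3 = (4 − 3) − 0 = 1, and there is no ∂_3, so H_2 = Z.

As a check, the Euler characteristic is 4 − 6 + 4 = 2, which agrees with 1 − 0 + 1 = 2.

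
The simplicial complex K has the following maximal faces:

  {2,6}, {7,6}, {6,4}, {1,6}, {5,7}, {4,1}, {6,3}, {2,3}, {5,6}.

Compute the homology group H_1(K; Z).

H_1 ≅ Z^3.

Fix the vertex order 1 < 2 < 3 < 4 < 5 < 6 < 7 and write every simplex with vertices in increasing order. Then dim K = 1 and the simplices of K are:

  0-simplices (7): [1], [2], [3], [4], [5], [6], [7]
  1-simplices (9): [1,4], [1,6], [2,3], [2,6], [3,6], [4,6], [5,6], [5,7], [6,7]

giving chain groups C_0 ≅ Z^7, C_1 ≅ Z^9.

Boundary ∂_1: C_1 → C_0 is given by ∂[p,q] = [q] − [p].
The 7×9 boundary matrix has rank 6 and Smith normal form diag(1,1,1,1,1,1).

From H_k ≅ ker(∂_k) / im(∂_{k+1}) we obtain:

  H_1: rank ker ∂_1 − rank ∂_2 = (9 − 6) − 0 = 3, and there is no ∂_2, so H_1 = Z^3.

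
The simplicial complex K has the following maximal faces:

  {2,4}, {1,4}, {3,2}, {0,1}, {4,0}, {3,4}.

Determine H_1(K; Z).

K has 5 vertices, 6 edges.
rank ∂_1 = 4, rank ∂_2 = 0 ⇒ b_1 = 6 − 4 − 0 = 2. So H_1 ≅ Z^2.

H_1 ≅ Z^2.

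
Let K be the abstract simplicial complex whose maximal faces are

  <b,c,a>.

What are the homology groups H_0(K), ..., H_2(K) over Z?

H_0 ≅ Z,  H_1 = 0,  H_2 = 0.

K has 3 vertices, 3 edges, 1 triangle.
rank ∂_0 = 0, rank ∂_1 = 2 ⇒ b_0 = 3 − 0 − 2 = 1; all invariant factors of ∂_1 are 1 so no torsion. So H_0 ≅ Z.
rank ∂_1 = 2, rank ∂_2 = 1 ⇒ b_1 = 3 − 2 − 1 = 0; all invariant factors of ∂_2 are 1 so no torsion. So H_1 ≅ 0.
rank ∂_2 = 1, rank ∂_3 = 0 ⇒ b_2 = 1 − 1 − 0 = 0. So H_2 ≅ 0.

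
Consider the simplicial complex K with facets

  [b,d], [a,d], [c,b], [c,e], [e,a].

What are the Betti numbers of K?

b_0 = 1, b_1 = 1.

K has 5 vertices, 5 edges.
rank ∂_0 = 0, rank ∂_1 = 4 ⇒ b_0 = 5 − 0 − 4 = 1; all invariant factors of ∂_1 are 1 so no torsion. So H_0 = Z.
rank ∂_1 = 4, rank ∂_2 = 0 ⇒ b_1 = 5 − 4 − 0 = 1. So H_1 = Z.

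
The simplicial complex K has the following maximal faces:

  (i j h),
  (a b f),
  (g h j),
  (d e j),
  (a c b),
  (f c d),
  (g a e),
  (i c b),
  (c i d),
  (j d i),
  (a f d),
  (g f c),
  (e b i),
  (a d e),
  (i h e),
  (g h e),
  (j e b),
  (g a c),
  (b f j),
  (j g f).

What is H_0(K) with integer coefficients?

H_0 ≅ Z.

K has 10 vertices, 30 edges, 20 triangles.
rank ∂_0 = 0, rank ∂_1 = 9 ⇒ b_0 = 10 − 0 − 9 = 1; all invariant factors of ∂_1 are 1 so no torsion. So H_0 ≅ Z.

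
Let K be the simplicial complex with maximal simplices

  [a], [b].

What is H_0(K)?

H_0 ≅ Z^2.

We work with the vertex ordering a < b. The simplices of K, each written with vertices in increasing order, are:

  0-simplices (2): a, b

giving chain groups C_0 ≅ Z^2.

Reading off H_k = ker ∂_k / im ∂_{k+1}:

  H_0: rank C_0 − rank ∂_1 = 2 − 0 = 2, and there is no ∂_1, so H_0 ≅ Z^2.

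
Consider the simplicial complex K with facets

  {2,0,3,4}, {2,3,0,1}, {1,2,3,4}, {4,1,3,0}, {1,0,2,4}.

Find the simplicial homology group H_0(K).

H_0 ≅ Z.

Fix the vertex order 0 < 1 < 2 < 3 < 4 and write every simplex with vertices in increasing order. Then dim K = 3 and the simplices of K are:

  0-simplices (5): [0], [1], [2], [3], [4]
  1-simplices (10): [0,1], [0,2], [0,3], [0,4], [1,2], [1,3], [1,4], [2,3], [2,4], [3,4]
  2-simplices (10): [0,1,2], [0,1,3], [0,1,4], [0,2,3], [0,2,4], [0,3,4], [1,2,3], [1,2,4], [1,3,4], [2,3,4]
  3-simplices (5): [0,1,2,3], [0,1,2,4], [0,1,3,4], [0,2,3,4], [1,2,3,4]

giving chain groups C_0 ≅ Z^5, C_1 ≅ Z^10, C_2 ≅ Z^10, C_3 ≅ Z^5.

Boundary ∂_1: C_1 → C_0 is given by ∂[p,q] = [q] − [p].
The resulting 5×10 matrix has rank 4, and its Smith normal form has invariant factors (1,1,1,1).

Boundary ∂_2: C_2 → C_1 acts by ∂[p,q,r] = [q,r] − [p,r] + [p,q]. For instance
  ∂[0,2,4] = [2,4] − [0,4] + [0,2],
  ∂[2,3,4] = [3,4] − [2,4] + [2,3].
As a 10×10 matrix over Z this has rank 6, with invariant factors (1,1,1,1,1,1).

The boundary map ∂_3: C_3 → C_2 sends each 3-simplex σ to the alternating sum Σ_i (−1)^i (σ with its i-th vertex removed). For instance
  ∂[0,1,3,4] = [1,3,4] − [0,3,4] + [0,1,4] − [0,1,3],
  ∂[0,2,3,4] = [2,3,4] − [0,3,4] + [0,2,4] − [0,2,3].
As a 10×5 matrix over Z this has rank 4, with invariant factors (1,1,1,1).

Reading off H_k = ker ∂_k / im ∂_{k+1}:

  H_0: rank C_0 − rank ∂_1 = 5 − 4 = 1, and the invariant factors of ∂_1 are all 1, so H_0 ≅ Z.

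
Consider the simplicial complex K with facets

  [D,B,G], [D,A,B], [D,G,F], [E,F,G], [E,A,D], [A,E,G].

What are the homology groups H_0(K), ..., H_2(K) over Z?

H_0 = Z,  H_1 = Z,  H_2 = 0.

Take the total order A < B < D < E < F < G on the vertex set. Then K (dimension 2) consists of the simplices:

  0-simplices (6): A, B, D, E, F, G
  1-simplices (12): AB, AD, AE, AG, BD, BG, DE, DF, DG, EF, EG, FG
  2-simplices (6): ABD, ADE, AEG, BDG, DFG, EFG

Hence C_0 ≅ Z^6, C_1 ≅ Z^12, C_2 ≅ Z^6.

Boundary ∂_1: C_1 → C_0 sends each edge [p,q] (with p < q) to q − p. For instance
  ∂AD = D − A.
The 6×12 boundary matrix has rank 5 and Smith normal form diag(1,1,1,1,1).

Boundary ∂_2: C_2 → C_1 acts by ∂[p,q,r] = [q,r] − [p,r] + [p,q]. For instance
  ∂ABD = BD − AD + AB,
  ∂BDG = DG − BG + BD.
The resulting 12×6 matrix has rank 6, and its Smith normal form has invariant factors (1,1,1,1,1,1).

From H_k ≅ ker(∂_k) / im(∂_{k+1}) we obtain:

  H_0: rank C_0 − rank ∂_1 = 6 − 5 = 1, and the invariant factors of ∂_1 are all 1, so H_0 = Z.
  H_1: rank ker ∂_1 − rank ∂_2 = (12 − 5) − 6 = 1, and the invariant factors of ∂_2 are all 1, so H_1 = Z.
  H_2: rank ker ∂_2 − rank ∂_3 = (6 − 6) − 0 = 0, and there is no ∂_3, so H_2 = 0.

(K is a triangulation of the cylinder S^1 x I.)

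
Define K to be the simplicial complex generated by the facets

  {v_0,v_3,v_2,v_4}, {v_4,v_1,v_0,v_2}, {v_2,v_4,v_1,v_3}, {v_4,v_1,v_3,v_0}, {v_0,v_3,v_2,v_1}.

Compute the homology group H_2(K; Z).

We work with the vertex ordering v_0 < v_1 < v_2 < v_3 < v_4. The simplices of K, each written with vertices in increasing order, are:

  0-simplices (5): [v_0], [v_1], [v_2], [v_3], [v_4]
  1-simplices (10): [v_0,v_1], [v_0,v_2], [v_0,v_3], [v_0,v_4], [v_1,v_2], [v_1,v_3], [v_1,v_4], [v_2,v_3], [v_2,v_4], [v_3,v_4]
  2-simplices (10): [v_0,v_1,v_2], [v_0,v_1,v_3], [v_0,v_1,v_4], [v_0,v_2,v_3], [v_0,v_2,v_4], [v_0,v_3,v_4], [v_1,v_2,v_3], [v_1,v_2,v_4], [v_1,v_3,v_4], [v_2,v_3,v_4]
  3-simplices (5): [v_0,v_1,v_2,v_3], [v_0,v_1,v_2,v_4], [v_0,v_1,v_3,v_4], [v_0,v_2,v_3,v_4], [v_1,v_2,v_3,v_4]

Hence C_0 ≅ Z^5, C_1 ≅ Z^10, C_2 ≅ Z^10, C_3 ≅ Z^5.

The boundary map ∂_1: C_1 → C_0 maps an edge to its endpoints' difference, ∂[p,q] = q − p. For instance
  ∂[v_1,v_2] = [v_2] − [v_1].
As a 5×10 matrix over Z this has rank 4, with invariant factors (1,1,1,1).

The boundary map ∂_2: C_2 → C_1 acts by ∂[p,q,r] = [q,r] − [p,r] + [p,q]. For instance
  ∂[v_0,v_2,v_4] = [v_2,v_4] − [v_0,v_4] + [v_0,v_2],
  ∂[v_0,v_1,v_4] = [v_1,v_4] − [v_0,v_4] + [v_0,v_1].
The resulting 10×10 matrix has rank 6, and its Smith normal form has invariant factors (1,1,1,1,1,1).

∂_3: C_3 → C_2 sends each 3-simplex σ to the alternating sum Σ_i (−1)^i (σ with its i-th vertex removed). For instance
  ∂[v_0,v_1,v_2,v_4] = [v_1,v_2,v_4] − [v_0,v_2,v_4] + [v_0,v_1,v_4] − [v_0,v_1,v_2],
  ∂[v_0,v_2,v_3,v_4] = [v_2,v_3,v_4] − [v_0,v_3,v_4] + [v_0,v_2,v_4] − [v_0,v_2,v_3].
The resulting 10×5 matrix has rank 4, and its Smith normal form has invariant factors (1,1,1,1).

Reading off H_k = ker ∂_k / im ∂_{k+1}:

  H_2: rank ker ∂_2 − rank ∂_3 = (10 − 6) − 4 = 0, and the invariant factors of ∂_3 are all 1, so H_2 ≅ 0.

(K is a triangulation of the 3-sphere S^3.)

H_2 ≅ 0.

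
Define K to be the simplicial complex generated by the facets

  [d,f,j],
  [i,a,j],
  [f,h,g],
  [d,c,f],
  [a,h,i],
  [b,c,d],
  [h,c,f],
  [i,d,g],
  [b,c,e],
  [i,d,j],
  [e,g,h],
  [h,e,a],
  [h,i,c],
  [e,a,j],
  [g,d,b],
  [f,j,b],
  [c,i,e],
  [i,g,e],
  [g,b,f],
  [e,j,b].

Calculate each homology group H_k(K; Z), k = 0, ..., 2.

H_0 ≅ Z,  H_1 ≅ Z ⊕ Z/2Z,  H_2 = 0.

K has 10 vertices, 30 edges, 20 triangles.
rank ∂_0 = 0, rank ∂_1 = 9 ⇒ b_0 = 10 − 0 − 9 = 1; all invariant factors of ∂_1 are 1 so no torsion. So H_0 = Z.
rank ∂_1 = 9, rank ∂_2 = 20 ⇒ b_1 = 30 − 9 − 20 = 1; ∂_2 has invariant factor(s) [2] giving torsion. So H_1 = Z ⊕ Z/2Z.
rank ∂_2 = 20, rank ∂_3 = 0 ⇒ b_2 = 20 − 20 − 0 = 0. So H_2 = 0.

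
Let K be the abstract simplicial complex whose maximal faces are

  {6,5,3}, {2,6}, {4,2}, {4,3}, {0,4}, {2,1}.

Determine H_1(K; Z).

H_1 = Z.

Fix the vertex order 0 < 1 < 2 < 3 < 4 < 5 < 6 and write every simplex with vertices in increasing order. Then dim K = 2 and the simplices of K are:

  0-simplices (7): [0], [1], [2], [3], [4], [5], [6]
  1-simplices (8): [0,4], [1,2], [2,4], [2,6], [3,4], [3,5], [3,6], [5,6]
  2-simplices (1): [3,5,6]

so the chain groups are C_0 ≅ Z^7, C_1 ≅ Z^8, C_2 ≅ Z^1.

Boundary ∂_1: C_1 → C_0 maps an edge to its endpoints' difference, ∂[p,q] = q − p.
As a 7×8 matrix over Z this has rank 6, with invariant factors (1,1,1,1,1,1).

The boundary map ∂_2: C_2 → C_1 acts by ∂[p,q,r] = [q,r] − [p,r] + [p,q]. For instance
  ∂[3,5,6] = [5,6] − [3,6] + [3,5].
This gives a 8×1 integer matrix of rank 1; reducing to Smith normal form yields diagonal entries (1).

From H_k ≅ ker(∂_k) / im(∂_{k+1}) we obtain:

  H_1: rank ker ∂_1 − rank ∂_2 = (8 − 6) − 1 = 1, and the invariant factors of ∂_2 are all 1, so H_1 = Z.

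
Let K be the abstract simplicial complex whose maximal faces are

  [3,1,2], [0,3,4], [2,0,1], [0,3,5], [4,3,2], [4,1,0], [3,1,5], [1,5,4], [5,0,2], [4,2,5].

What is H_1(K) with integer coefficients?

H_1 = Z/2.

Take the total order 0 < 1 < 2 < 3 < 4 < 5 on the vertex set. Then K (dimension 2) consists of the simplices:

  0-simplices (6): [0], [1], [2], [3], [4], [5]
  1-simplices (15): [0,1], [0,2], [0,3], [0,4], [0,5], [1,2], [1,3], [1,4], [1,5], [2,3], [2,4], [2,5], [3,4], [3,5], [4,5]
  2-simplices (10): [0,1,2], [0,1,4], [0,2,5], [0,3,4], [0,3,5], [1,2,3], [1,3,5], [1,4,5], [2,3,4], [2,4,5]

giving chain groups C_0 ≅ Z^6, C_1 ≅ Z^15, C_2 ≅ Z^10.

The boundary map ∂_1: C_1 → C_0 maps an edge to its endpoints' difference, ∂[p,q] = q − p. For instance
  ∂[2,3] = [3] − [2].
This gives a 6×15 integer matrix of rank 5; reducing to Smith normal form yields diagonal entries (1,1,1,1,1).

∂_2: C_2 → C_1 acts by ∂[p,q,r] = [q,r] − [p,r] + [p,q]. For instance
  ∂[0,3,5] = [3,5] − [0,5] + [0,3],
  ∂[0,1,4] = [1,4] − [0,4] + [0,1].
This gives a 15×10 integer matrix of rank 10; reducing to Smith normal form yields diagonal entries (1,1,1,1,1,1,1,1,1,2).

Now H_k = ker ∂_k / im ∂_{k+1}, so:

  H_1: rank ker ∂_1 − rank ∂_2 = (15 − 5) − 10 = 0, and ∂_2 has invariant factor 2 > 1, so H_1 ≅ Z/2.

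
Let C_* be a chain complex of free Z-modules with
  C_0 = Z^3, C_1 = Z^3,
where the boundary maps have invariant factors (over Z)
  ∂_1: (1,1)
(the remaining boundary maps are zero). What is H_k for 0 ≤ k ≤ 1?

H_0 = Z,  H_1 = Z.

H_0: b_0 = 3 − 0 − 2 = 1; torsion from ∂_1 factors > 1: none. So H_0 = Z.
H_1: b_1 = 3 − 2 − 0 = 1; torsion from ∂_2 factors > 1: none. So H_1 = Z.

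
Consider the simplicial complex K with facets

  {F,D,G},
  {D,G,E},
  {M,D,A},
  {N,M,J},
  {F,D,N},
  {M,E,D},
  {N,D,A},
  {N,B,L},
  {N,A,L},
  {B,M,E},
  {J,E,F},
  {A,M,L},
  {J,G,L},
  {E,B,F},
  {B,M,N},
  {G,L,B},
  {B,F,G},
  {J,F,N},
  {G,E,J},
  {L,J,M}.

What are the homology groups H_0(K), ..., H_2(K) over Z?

Order the vertices as A < B < D < E < F < G < J < L < M < N. Listing each simplex with vertices in this order, K has dimension 2 with simplices:

  0-simplices (10): A, B, D, E, F, G, J, L, M, N
  1-simplices (30): AD, AL, AM, AN, BE, BF, BG, BL, BM, BN, DE, DF, DG, DM, DN, EF, EG, EJ, EM, FG, FJ, FN, GJ, GL, JL, JM, JN, LM, LN, MN
  2-simplices (20): ADM, ADN, ALM, ALN, BEF, BEM, BFG, BGL, BLN, BMN, DEG, DEM, DFG, DFN, EFJ, EGJ, FJN, GJL, JLM, JMN

Hence C_0 ≅ Z^10, C_1 ≅ Z^30, C_2 ≅ Z^20.

The boundary map ∂_1: C_1 → C_0 is given by ∂[p,q] = [q] − [p].
The resulting 10×30 matrix has rank 9, and its Smith normal form has invariant factors (1,1,1,1,1,1,1,1,1).

The boundary map ∂_2: C_2 → C_1 acts by ∂[p,q,r] = [q,r] − [p,r] + [p,q]. For instance
  ∂ADM = DM − AM + AD,
  ∂GJL = JL − GL + GJ.
As a 30×20 matrix over Z this has rank 20, with invariant factors (1,1,1,1,1,1,1,1,1,1,1,1,1,1,1,1,1,1,1,2).

Now H_k = ker ∂_k / im ∂_{k+1}, so:

  H_0: rank C_0 − rank ∂_1 = 10 − 9 = 1, and the invariant factors of ∂_1 are all 1, so H_0 ≅ Z.
  H_1: rank ker ∂_1 − rank ∂_2 = (30 − 9) − 20 = 1, and ∂_2 has invariant factor 2 > 1, so H_1 ≅ Z × Z/2.
  H_2: rank ker ∂_2 − rank ∂_3 = (20 − 20) − 0 = 0, and there is no ∂_3, so H_2 ≅ 0.

H_0 ≅ Z,  H_1 ≅ Z × Z/2,  H_2 = 0.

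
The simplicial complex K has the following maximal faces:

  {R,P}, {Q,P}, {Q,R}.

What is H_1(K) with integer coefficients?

H_1 = Z.

Take the total order P < Q < R on the vertex set. Then K (dimension 1) consists of the simplices:

  0-simplices (3): P, Q, R
  1-simplices (3): PQ, PR, QR

giving chain groups C_0 ≅ Z^3, C_1 ≅ Z^3.

∂_1: C_1 → C_0 is given by ∂[p,q] = [q] − [p].
This gives a 3×3 integer matrix of rank 2; reducing to Smith normal form yields diagonal entries (1,1).

Reading off H_k = ker ∂_k / im ∂_{k+1}:

  H_1: rank ker ∂_1 − rank ∂_2 = (3 − 2) − 0 = 1, and there is no ∂_2, so H_1 ≅ Z.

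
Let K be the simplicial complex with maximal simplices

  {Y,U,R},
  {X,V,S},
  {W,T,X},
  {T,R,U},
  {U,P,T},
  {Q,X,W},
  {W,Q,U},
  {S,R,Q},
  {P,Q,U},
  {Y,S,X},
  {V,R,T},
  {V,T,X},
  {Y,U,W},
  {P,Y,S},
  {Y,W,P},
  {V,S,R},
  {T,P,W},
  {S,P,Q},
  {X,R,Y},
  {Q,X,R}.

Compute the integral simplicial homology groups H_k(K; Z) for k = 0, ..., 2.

Order the vertices as P < Q < R < S < T < U < V < W < X < Y. Listing each simplex with vertices in this order, K has dimension 2 with simplices:

  0-simplices (10): P, Q, R, S, T, U, V, W, X, Y
  1-simplices (30): PQ, PS, PT, PU, PW, PY, QR, QS, QU, QW, QX, RS, RT, RU, RV, RX, RY, SV, SX, SY, TU, TV, TW, TX, UW, UY, VX, WX, WY, XY
  2-simplices (20): PQS, PQU, PSY, PTU, PTW, PWY, QRS, QRX, QUW, QWX, RSV, RTU, RTV, RUY, RXY, SVX, SXY, TVX, TWX, UWY

giving chain groups C_0 ≅ Z^10, C_1 ≅ Z^30, C_2 ≅ Z^20.

∂_1: C_1 → C_0 sends each edge [p,q] (with p < q) to q − p. For instance
  ∂SV = V − S.
This gives a 10×30 integer matrix of rank 9; reducing to Smith normal form yields diagonal entries (1,1,1,1,1,1,1,1,1).

The boundary map ∂_2: C_2 → C_1 sends each 2-simplex [p,q,r] to [q,r] − [p,r] + [p,q]. For instance
  ∂PTU = TU − PU + PT,
  ∂PQS = QS − PS + PQ.
The resulting 30×20 matrix has rank 20, and its Smith normal form has invariant factors (1,1,1,1,1,1,1,1,1,1,1,1,1,1,1,1,1,1,1,2).

Now H_k = ker ∂_k / im ∂_{k+1}, so:

  H_0: rank C_0 − rank ∂_1 = 10 − 9 = 1, and the invariant factors of ∂_1 are all 1, so H_0 = Z.
  H_1: rank ker ∂_1 − rank ∂_2 = (30 − 9) − 20 = 1, and ∂_2 has invariant factor 2 > 1, so H_1 = Z ⊕ Z/2Z.
  H_2: rank ker ∂_2 − rank ∂_3 = (20 − 20) − 0 = 0, and there is no ∂_3, so H_2 = 0.

(K is a triangulation of the Klein bottle.)

H_0 = Z,  H_1 = Z ⊕ Z/2Z,  H_2 = 0.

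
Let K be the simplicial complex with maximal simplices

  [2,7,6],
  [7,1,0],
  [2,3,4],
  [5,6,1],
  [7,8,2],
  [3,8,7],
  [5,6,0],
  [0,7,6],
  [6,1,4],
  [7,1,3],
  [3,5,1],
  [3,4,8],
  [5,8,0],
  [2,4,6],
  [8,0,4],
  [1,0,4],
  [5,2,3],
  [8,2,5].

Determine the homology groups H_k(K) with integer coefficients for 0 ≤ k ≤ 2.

H_0 ≅ Z,  H_1 ≅ Z ⊕ Z/2,  H_2 = 0.

We work with the vertex ordering 0 < 1 < 2 < 3 < 4 < 5 < 6 < 7 < 8. The simplices of K, each written with vertices in increasing order, are:

  0-simplices (9): [0], [1], [2], [3], [4], [5], [6], [7], [8]
  1-simplices (27): (27 of them)
  2-simplices (18): [0,1,4], [0,1,7], [0,4,8], [0,5,6], [0,5,8], [0,6,7], [1,3,5], [1,3,7], [1,4,6], [1,5,6], [2,3,4], [2,3,5], [2,4,6], [2,5,8], [2,6,7], [2,7,8], [3,4,8], [3,7,8]

giving chain groups C_0 ≅ Z^9, C_1 ≅ Z^27, C_2 ≅ Z^18.

Boundary ∂_1: C_1 → C_0 maps an edge to its endpoints' difference, ∂[p,q] = q − p. For instance
  ∂[0,7] = [7] − [0].
The resulting 9×27 matrix has rank 8, and its Smith normal form has invariant factors (1,1,1,1,1,1,1,1).

∂_2: C_2 → C_1 acts by ∂[p,q,r] = [q,r] − [p,r] + [p,q]. For instance
  ∂[0,5,8] = [5,8] − [0,8] + [0,5],
  ∂[2,7,8] = [7,8] − [2,8] + [2,7].
The resulting 27×18 matrix has rank 18, and its Smith normal form has invariant factors (1,1,1,1,1,1,1,1,1,1,1,1,1,1,1,1,1,2).

Now H_k = ker ∂_k / im ∂_{k+1}, so:

  H_0: rank C_0 − rank ∂_1 = 9 − 8 = 1, and the invariant factors of ∂_1 are all 1, so H_0 = Z.
  H_1: rank ker ∂_1 − rank ∂_2 = (27 − 8) − 18 = 1, and ∂_2 has invariant factor 2 > 1, so H_1 = Z ⊕ Z/2.
  H_2: rank ker ∂_2 − rank ∂_3 = (18 − 18) − 0 = 0, and there is no ∂_3, so H_2 = 0.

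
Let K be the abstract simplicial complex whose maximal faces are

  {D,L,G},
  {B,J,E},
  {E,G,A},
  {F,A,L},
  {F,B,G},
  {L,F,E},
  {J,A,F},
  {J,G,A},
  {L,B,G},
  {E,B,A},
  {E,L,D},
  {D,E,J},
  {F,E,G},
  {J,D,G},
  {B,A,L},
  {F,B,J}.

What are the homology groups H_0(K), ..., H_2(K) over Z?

H_0 = Z,  H_1 = Z^2,  H_2 = Z.

We work with the vertex ordering A < B < D < E < F < G < J < L. The simplices of K, each written with vertices in increasing order, are:

  0-simplices (8): A, B, D, E, F, G, J, L
  1-simplices (24): AB, AE, AF, AG, AJ, AL, BE, BF, BG, BJ, BL, DE, DG, DJ, DL, EF, EG, EJ, EL, FG, FJ, FL, GJ, GL
  2-simplices (16): ABE, ABL, AEG, AFJ, AFL, AGJ, BEJ, BFG, BFJ, BGL, DEJ, DEL, DGJ, DGL, EFG, EFL

Hence C_0 ≅ Z^8, C_1 ≅ Z^24, C_2 ≅ Z^16.

∂_1: C_1 → C_0 sends each edge [p,q] (with p < q) to q − p.
The resulting 8×24 matrix has rank 7, and its Smith normal form has invariant factors (1,1,1,1,1,1,1).

Boundary ∂_2: C_2 → C_1 acts by ∂[p,q,r] = [q,r] − [p,r] + [p,q]. For instance
  ∂EFL = FL − EL + EF,
  ∂ABE = BE − AE + AB.
The resulting 24×16 matrix has rank 15, and its Smith normal form has invariant factors (1,1,1,1,1,1,1,1,1,1,1,1,1,1,1).

From H_k ≅ ker(∂_k) / im(∂_{k+1}) we obtain:

  H_0: rank C_0 − rank ∂_1 = 8 − 7 = 1, and the invariant factors of ∂_1 are all 1, so H_0 = Z.
  H_1: rank ker ∂_1 − rank ∂_2 = (24 − 7) − 15 = 2, and the invariant factors of ∂_2 are all 1, so H_1 = Z^2.
  H_2: rank ker ∂_2 − rank ∂_3 = (16 − 15) − 0 = 1, and there is no ∂_3, so H_2 = Z.

(K is a triangulation of the torus T^2.)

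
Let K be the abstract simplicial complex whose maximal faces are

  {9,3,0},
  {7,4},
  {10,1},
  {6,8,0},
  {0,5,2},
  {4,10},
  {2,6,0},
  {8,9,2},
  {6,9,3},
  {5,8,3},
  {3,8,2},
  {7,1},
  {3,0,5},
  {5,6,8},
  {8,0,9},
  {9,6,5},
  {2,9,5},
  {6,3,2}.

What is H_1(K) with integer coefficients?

Order the vertices as 0 < 1 < 2 < 3 < 4 < 5 < 6 < 7 < 8 < 9 < 10. Listing each simplex with vertices in this order, K has dimension 2 with simplices:

  0-simplices (11): [0], [1], [2], [3], [4], [5], [6], [7], [8], [9], [10]
  1-simplices (25): (25 of them)
  2-simplices (14): [0,2,5], [0,2,6], [0,3,5], [0,3,9], [0,6,8], [0,8,9], [2,3,6], [2,3,8], [2,5,9], [2,8,9], [3,5,8], [3,6,9], [5,6,8], [5,6,9]

so the chain groups are C_0 ≅ Z^11, C_1 ≅ Z^25, C_2 ≅ Z^14.

Boundary ∂_1: C_1 → C_0 maps an edge to its endpoints' difference, ∂[p,q] = q − p. For instance
  ∂[2,6] = [6] − [2].
The resulting 11×25 matrix has rank 9, and its Smith normal form has invariant factors (1,1,1,1,1,1,1,1,1).

Boundary ∂_2: C_2 → C_1 acts by ∂[p,q,r] = [q,r] − [p,r] + [p,q]. For instance
  ∂[2,5,9] = [5,9] − [2,9] + [2,5],
  ∂[3,5,8] = [5,8] − [3,8] + [3,5].
The resulting 25×14 matrix has rank 13, and its Smith normal form has invariant factors (1,1,1,1,1,1,1,1,1,1,1,1,1).

From H_k ≅ ker(∂_k) / im(∂_{k+1}) we obtain:

  H_1: rank ker ∂_1 − rank ∂_2 = (25 − 9) − 13 = 3, and the invariant factors of ∂_2 are all 1, so H_1 ≅ Z^3.

H_1 ≅ Z^3.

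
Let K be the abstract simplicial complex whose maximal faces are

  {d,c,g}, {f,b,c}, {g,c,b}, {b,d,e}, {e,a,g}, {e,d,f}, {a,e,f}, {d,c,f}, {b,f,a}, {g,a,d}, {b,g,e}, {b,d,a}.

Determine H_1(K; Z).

We work with the vertex ordering a < b < c < d < e < f < g. The simplices of K, each written with vertices in increasing order, are:

  0-simplices (7): a, b, c, d, e, f, g
  1-simplices (18): ab, ad, ae, af, ag, bc, bd, be, bf, bg, cd, cf, cg, de, df, dg, ef, eg
  2-simplices (12): abd, abf, adg, aef, aeg, bcf, bcg, bde, beg, cdf, cdg, def

Hence C_0 ≅ Z^7, C_1 ≅ Z^18, C_2 ≅ Z^12.

∂_1: C_1 → C_0 sends each edge [p,q] (with p < q) to q − p. For instance
  ∂af = f − a.
The 7×18 boundary matrix has rank 6 and Smith normal form diag(1,1,1,1,1,1).

The boundary map ∂_2: C_2 → C_1 sends each 2-simplex [p,q,r] to [q,r] − [p,r] + [p,q]. For instance
  ∂aeg = eg − ag + ae,
  ∂cdg = dg − cg + cd.
As a 18×12 matrix over Z this has rank 12, with invariant factors (1,1,1,1,1,1,1,1,1,1,1,2).

Now H_k = ker ∂_k / im ∂_{k+1}, so:

  H_1: rank ker ∂_1 − rank ∂_2 = (18 − 6) − 12 = 0, and ∂_2 has invariant factor 2 > 1, so H_1 ≅ Z/2Z.

H_1 = Z/2Z.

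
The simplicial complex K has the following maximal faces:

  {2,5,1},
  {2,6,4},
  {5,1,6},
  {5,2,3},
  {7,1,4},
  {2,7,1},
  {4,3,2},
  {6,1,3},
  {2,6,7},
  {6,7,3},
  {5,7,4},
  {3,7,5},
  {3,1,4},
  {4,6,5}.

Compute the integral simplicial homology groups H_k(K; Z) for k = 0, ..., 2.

Order the vertices as 1 < 2 < 3 < 4 < 5 < 6 < 7. Listing each simplex with vertices in this order, K has dimension 2 with simplices:

  0-simplices (7): [1], [2], [3], [4], [5], [6], [7]
  1-simplices (21): [1,2], [1,3], [1,4], [1,5], [1,6], [1,7], [2,3], [2,4], [2,5], [2,6], [2,7], [3,4], [3,5], [3,6], [3,7], [4,5], [4,6], [4,7], [5,6], [5,7], [6,7]
  2-simplices (14): [1,2,5], [1,2,7], [1,3,4], [1,3,6], [1,4,7], [1,5,6], [2,3,4], [2,3,5], [2,4,6], [2,6,7], [3,5,7], [3,6,7], [4,5,6], [4,5,7]

Hence C_0 ≅ Z^7, C_1 ≅ Z^21, C_2 ≅ Z^14.

∂_1: C_1 → C_0 sends each edge [p,q] (with p < q) to q − p.
The 7×21 boundary matrix has rank 6 and Smith normal form diag(1,1,1,1,1,1).

∂_2: C_2 → C_1 acts by ∂[p,q,r] = [q,r] − [p,r] + [p,q]. For instance
  ∂[3,5,7] = [5,7] − [3,7] + [3,5],
  ∂[1,5,6] = [5,6] − [1,6] + [1,5].
This gives a 21×14 integer matrix of rank 13; reducing to Smith normal form yields diagonal entries (1,1,1,1,1,1,1,1,1,1,1,1,1).

Computing H_k = (kernel of ∂_k) / (image of ∂_{k+1}):

  H_0: rank C_0 − rank ∂_1 = 7 − 6 = 1, and the invariant factors of ∂_1 are all 1, so H_0 = Z.
  H_1: rank ker ∂_1 − rank ∂_2 = (21 − 6) − 13 = 2, and the invariant factors of ∂_2 are all 1, so H_1 = Z^2.
  H_2: rank ker ∂_2 − rank ∂_3 = (14 − 13) − 0 = 1, and there is no ∂_3, so H_2 = Z.

(K is a triangulation of the torus T^2.)

H_0 = Z,  H_1 = Z^2,  H_2 = Z.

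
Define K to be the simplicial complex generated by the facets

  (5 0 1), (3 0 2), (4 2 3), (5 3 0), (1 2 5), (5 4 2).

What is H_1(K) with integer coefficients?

H_1 ≅ Z.

Order the vertices as 0 < 1 < 2 < 3 < 4 < 5. Listing each simplex with vertices in this order, K has dimension 2 with simplices:

  0-simplices (6): [0], [1], [2], [3], [4], [5]
  1-simplices (12): [0,1], [0,2], [0,3], [0,5], [1,2], [1,5], [2,3], [2,4], [2,5], [3,4], [3,5], [4,5]
  2-simplices (6): [0,1,5], [0,2,3], [0,3,5], [1,2,5], [2,3,4], [2,4,5]

giving chain groups C_0 ≅ Z^6, C_1 ≅ Z^12, C_2 ≅ Z^6.

The boundary map ∂_1: C_1 → C_0 sends each edge [p,q] (with p < q) to q − p. For instance
  ∂[0,2] = [2] − [0].
This gives a 6×12 integer matrix of rank 5; reducing to Smith normal form yields diagonal entries (1,1,1,1,1).

∂_2: C_2 → C_1 sends each 2-simplex [p,q,r] to [q,r] − [p,r] + [p,q]. For instance
  ∂[0,3,5] = [3,5] − [0,5] + [0,3],
  ∂[2,4,5] = [4,5] − [2,5] + [2,4].
The resulting 12×6 matrix has rank 6, and its Smith normal form has invariant factors (1,1,1,1,1,1).

Reading off H_k = ker ∂_k / im ∂_{k+1}:

  H_1: rank ker ∂_1 − rank ∂_2 = (12 − 5) − 6 = 1, and the invariant factors of ∂_2 are all 1, so H_1 = Z.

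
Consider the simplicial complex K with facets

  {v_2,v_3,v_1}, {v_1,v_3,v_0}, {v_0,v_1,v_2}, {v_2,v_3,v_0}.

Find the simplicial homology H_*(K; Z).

K has 4 vertices, 6 edges, 4 triangles.
rank ∂_0 = 0, rank ∂_1 = 3 ⇒ b_0 = 4 − 0 − 3 = 1; all invariant factors of ∂_1 are 1 so no torsion. So H_0 ≅ Z.
rank ∂_1 = 3, rank ∂_2 = 3 ⇒ b_1 = 6 − 3 − 3 = 0; all invariant factors of ∂_2 are 1 so no torsion. So H_1 ≅ 0.
rank ∂_2 = 3, rank ∂_3 = 0 ⇒ b_2 = 4 − 3 − 0 = 1. So H_2 ≅ Z.

H_0 = Z,  H_1 = 0,  H_2 = Z.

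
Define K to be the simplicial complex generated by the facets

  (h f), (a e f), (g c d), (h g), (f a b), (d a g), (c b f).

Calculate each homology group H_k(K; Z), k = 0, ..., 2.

H_0 = Z,  H_1 = Z^2,  H_2 = 0.

Take the total order a < b < c < d < e < f < g < h on the vertex set. Then K (dimension 2) consists of the simplices:

  0-simplices (8): a, b, c, d, e, f, g, h
  1-simplices (14): ab, ad, ae, af, ag, bc, bf, cd, cf, cg, dg, ef, fh, gh
  2-simplices (5): abf, adg, aef, bcf, cdg

Hence C_0 ≅ Z^8, C_1 ≅ Z^14, C_2 ≅ Z^5.

∂_1: C_1 → C_0 is given by ∂[p,q] = [q] − [p]. For instance
  ∂dg = g − d.
The resulting 8×14 matrix has rank 7, and its Smith normal form has invariant factors (1,1,1,1,1,1,1).

∂_2: C_2 → C_1 sends each 2-simplex [p,q,r] to [q,r] − [p,r] + [p,q]. For instance
  ∂bcf = cf − bf + bc,
  ∂adg = dg − ag + ad.
As a 14×5 matrix over Z this has rank 5, with invariant factors (1,1,1,1,1).

Computing H_k = (kernel of ∂_k) / (image of ∂_{k+1}):

  H_0: rank C_0 − rank ∂_1 = 8 − 7 = 1, and the invariant factors of ∂_1 are all 1, so H_0 = Z.
  H_1: rank ker ∂_1 − rank ∂_2 = (14 − 7) − 5 = 2, and the invariant factors of ∂_2 are all 1, so H_1 = Z^2.
  H_2: rank ker ∂_2 − rank ∂_3 = (5 − 5) − 0 = 0, and there is no ∂_3, so H_2 = 0.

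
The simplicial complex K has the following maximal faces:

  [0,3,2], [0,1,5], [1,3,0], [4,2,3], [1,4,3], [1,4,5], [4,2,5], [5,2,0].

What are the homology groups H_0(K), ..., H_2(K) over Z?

We work with the vertex ordering 0 < 1 < 2 < 3 < 4 < 5. The simplices of K, each written with vertices in increasing order, are:

  0-simplices (6): [0], [1], [2], [3], [4], [5]
  1-simplices (12): [0,1], [0,2], [0,3], [0,5], [1,3], [1,4], [1,5], [2,3], [2,4], [2,5], [3,4], [4,5]
  2-simplices (8): [0,1,3], [0,1,5], [0,2,3], [0,2,5], [1,3,4], [1,4,5], [2,3,4], [2,4,5]

Hence C_0 ≅ Z^6, C_1 ≅ Z^12, C_2 ≅ Z^8.

Boundary ∂_1: C_1 → C_0 maps an edge to its endpoints' difference, ∂[p,q] = q − p.
This gives a 6×12 integer matrix of rank 5; reducing to Smith normal form yields diagonal entries (1,1,1,1,1).

The boundary map ∂_2: C_2 → C_1 sends each 2-simplex [p,q,r] to [q,r] − [p,r] + [p,q]. For instance
  ∂[2,3,4] = [3,4] − [2,4] + [2,3],
  ∂[0,1,3] = [1,3] − [0,3] + [0,1].
The 12×8 boundary matrix has rank 7 and Smith normal form diag(1,1,1,1,1,1,1).

Now H_k = ker ∂_k / im ∂_{k+1}, so:

  H_0: rank C_0 − rank ∂_1 = 6 − 5 = 1, and the invariant factors of ∂_1 are all 1, so H_0 ≅ Z.
  H_1: rank ker ∂_1 − rank ∂_2 = (12 − 5) − 7 = 0, and the invariant factors of ∂_2 are all 1, so H_1 ≅ 0.
  H_2: rank ker ∂_2 − rank ∂_3 = (8 − 7) − 0 = 1, and there is no ∂_3, so H_2 ≅ Z.

H_0 = Z,  H_1 = 0,  H_2 = Z.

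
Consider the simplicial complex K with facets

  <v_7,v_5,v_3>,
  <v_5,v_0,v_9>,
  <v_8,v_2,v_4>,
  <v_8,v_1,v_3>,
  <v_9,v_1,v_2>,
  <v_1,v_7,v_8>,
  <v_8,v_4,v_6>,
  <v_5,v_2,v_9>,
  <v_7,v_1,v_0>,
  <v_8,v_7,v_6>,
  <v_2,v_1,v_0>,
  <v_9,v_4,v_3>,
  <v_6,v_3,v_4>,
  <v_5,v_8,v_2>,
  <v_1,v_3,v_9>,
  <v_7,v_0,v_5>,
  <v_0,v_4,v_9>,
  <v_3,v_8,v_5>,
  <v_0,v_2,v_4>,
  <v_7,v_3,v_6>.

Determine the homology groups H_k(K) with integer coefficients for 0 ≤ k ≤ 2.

K has 10 vertices, 30 edges, 20 triangles.
rank ∂_0 = 0, rank ∂_1 = 9 ⇒ b_0 = 10 − 0 − 9 = 1; all invariant factors of ∂_1 are 1 so no torsion. So H_0 ≅ Z.
rank ∂_1 = 9, rank ∂_2 = 20 ⇒ b_1 = 30 − 9 − 20 = 1; ∂_2 has invariant factor(s) [2] giving torsion. So H_1 ≅ Z ⊕ Z/2.
rank ∂_2 = 20, rank ∂_3 = 0 ⇒ b_2 = 20 − 20 − 0 = 0. So H_2 ≅ 0.

H_0 = Z,  H_1 = Z ⊕ Z/2,  H_2 = 0.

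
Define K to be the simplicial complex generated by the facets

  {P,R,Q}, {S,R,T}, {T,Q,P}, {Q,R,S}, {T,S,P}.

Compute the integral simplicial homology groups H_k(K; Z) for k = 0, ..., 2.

Fix the vertex order P < Q < R < S < T and write every simplex with vertices in increasing order. Then dim K = 2 and the simplices of K are:

  0-simplices (5): P, Q, R, S, T
  1-simplices (10): PQ, PR, PS, PT, QR, QS, QT, RS, RT, ST
  2-simplices (5): PQR, PQT, PST, QRS, RST

Hence C_0 ≅ Z^5, C_1 ≅ Z^10, C_2 ≅ Z^5.

Boundary ∂_1: C_1 → C_0 maps an edge to its endpoints' difference, ∂[p,q] = q − p. For instance
  ∂RS = S − R.
The 5×10 boundary matrix has rank 4 and Smith normal form diag(1,1,1,1).

The boundary map ∂_2: C_2 → C_1 sends each 2-simplex [p,q,r] to [q,r] − [p,r] + [p,q]. For instance
  ∂PQT = QT − PT + PQ,
  ∂PQR = QR − PR + PQ.
The 10×5 boundary matrix has rank 5 and Smith normal form diag(1,1,1,1,1).

From H_k ≅ ker(∂_k) / im(∂_{k+1}) we obtain:

  H_0: rank C_0 − rank ∂_1 = 5 − 4 = 1, and the invariant factors of ∂_1 are all 1, so H_0 = Z.
  H_1: rank ker ∂_1 − rank ∂_2 = (10 − 4) − 5 = 1, and the invariant factors of ∂_2 are all 1, so H_1 = Z.
  H_2: rank ker ∂_2 − rank ∂_3 = (5 − 5) − 0 = 0, and there is no ∂_3, so H_2 = 0.

H_0 ≅ Z,  H_1 ≅ Z,  H_2 = 0.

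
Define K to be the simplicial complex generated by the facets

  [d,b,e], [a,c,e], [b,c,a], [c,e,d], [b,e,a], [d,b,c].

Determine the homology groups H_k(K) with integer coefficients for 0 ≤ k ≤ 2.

K has 5 vertices, 9 edges, 6 triangles.
rank ∂_0 = 0, rank ∂_1 = 4 ⇒ b_0 = 5 − 0 − 4 = 1; all invariant factors of ∂_1 are 1 so no torsion. So H_0 = Z.
rank ∂_1 = 4, rank ∂_2 = 5 ⇒ b_1 = 9 − 4 − 5 = 0; all invariant factors of ∂_2 are 1 so no torsion. So H_1 = 0.
rank ∂_2 = 5, rank ∂_3 = 0 ⇒ b_2 = 6 − 5 − 0 = 1. So H_2 = Z.

H_0 ≅ Z,  H_1 = 0,  H_2 ≅ Z.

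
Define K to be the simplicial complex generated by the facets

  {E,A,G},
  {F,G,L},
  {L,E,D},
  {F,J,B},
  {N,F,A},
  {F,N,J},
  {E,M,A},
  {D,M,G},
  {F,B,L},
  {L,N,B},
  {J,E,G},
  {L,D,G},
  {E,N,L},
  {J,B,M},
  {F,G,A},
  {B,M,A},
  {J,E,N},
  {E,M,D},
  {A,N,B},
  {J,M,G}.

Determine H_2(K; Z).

K has 10 vertices, 30 edges, 20 triangles.
rank ∂_2 = 20, rank ∂_3 = 0 ⇒ b_2 = 20 − 20 − 0 = 0. So H_2 = 0.

H_2 = 0.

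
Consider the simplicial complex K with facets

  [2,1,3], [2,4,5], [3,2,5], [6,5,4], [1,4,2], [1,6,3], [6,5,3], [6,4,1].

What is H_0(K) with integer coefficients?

H_0 ≅ Z.

Take the total order 1 < 2 < 3 < 4 < 5 < 6 on the vertex set. Then K (dimension 2) consists of the simplices:

  0-simplices (6): [1], [2], [3], [4], [5], [6]
  1-simplices (12): [1,2], [1,3], [1,4], [1,6], [2,3], [2,4], [2,5], [3,5], [3,6], [4,5], [4,6], [5,6]
  2-simplices (8): [1,2,3], [1,2,4], [1,3,6], [1,4,6], [2,3,5], [2,4,5], [3,5,6], [4,5,6]

giving chain groups C_0 ≅ Z^6, C_1 ≅ Z^12, C_2 ≅ Z^8.

Boundary ∂_1: C_1 → C_0 sends each edge [p,q] (with p < q) to q − p. For instance
  ∂[3,6] = [6] − [3].
As a 6×12 matrix over Z this has rank 5, with invariant factors (1,1,1,1,1).

The boundary map ∂_2: C_2 → C_1 maps a triangle to the signed sum of its edges. For instance
  ∂[3,5,6] = [5,6] − [3,6] + [3,5],
  ∂[1,2,3] = [2,3] − [1,3] + [1,2].
This gives a 12×8 integer matrix of rank 7; reducing to Smith normal form yields diagonal entries (1,1,1,1,1,1,1).

Computing H_k = (kernel of ∂_k) / (image of ∂_{k+1}):

  H_0: rank C_0 − rank ∂_1 = 6 − 5 = 1, and the invariant factors of ∂_1 are all 1, so H_0 = Z.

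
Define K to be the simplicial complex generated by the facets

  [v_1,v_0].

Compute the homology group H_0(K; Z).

H_0 = Z.

Order the vertices as v_0 < v_1. Listing each simplex with vertices in this order, K has dimension 1 with simplices:

  0-simplices (2): [v_0], [v_1]
  1-simplices (1): [v_0,v_1]

Hence C_0 ≅ Z^2, C_1 ≅ Z^1.

The boundary map ∂_1: C_1 → C_0 sends each edge [p,q] (with p < q) to q − p. For instance
  ∂[v_0,v_1] = [v_1] − [v_0].
As a 2×1 matrix over Z this has rank 1, with invariant factors (1).

Now H_k = ker ∂_k / im ∂_{k+1}, so:

  H_0: rank C_0 − rank ∂_1 = 2 − 1 = 1, and the invariant factors of ∂_1 are all 1, so H_0 ≅ Z.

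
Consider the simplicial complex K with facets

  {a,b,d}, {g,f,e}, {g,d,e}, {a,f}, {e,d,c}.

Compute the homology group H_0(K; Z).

Take the total order a < b < c < d < e < f < g on the vertex set. Then K (dimension 2) consists of the simplices:

  0-simplices (7): a, b, c, d, e, f, g
  1-simplices (11): ab, ad, af, bd, cd, ce, de, dg, ef, eg, fg
  2-simplices (4): abd, cde, deg, efg

giving chain groups C_0 ≅ Z^7, C_1 ≅ Z^11, C_2 ≅ Z^4.

The boundary map ∂_1: C_1 → C_0 sends each edge [p,q] (with p < q) to q − p. For instance
  ∂cd = d − c.
As a 7×11 matrix over Z this has rank 6, with invariant factors (1,1,1,1,1,1).

∂_2: C_2 → C_1 maps a triangle to the signed sum of its edges. For instance
  ∂efg = fg − eg + ef,
  ∂cde = de − ce + cd.
This gives a 11×4 integer matrix of rank 4; reducing to Smith normal form yields diagonal entries (1,1,1,1).

From H_k ≅ ker(∂_k) / im(∂_{k+1}) we obtain:

  H_0: rank C_0 − rank ∂_1 = 7 − 6 = 1, and the invariant factors of ∂_1 are all 1, so H_0 ≅ Z.

H_0 = Z.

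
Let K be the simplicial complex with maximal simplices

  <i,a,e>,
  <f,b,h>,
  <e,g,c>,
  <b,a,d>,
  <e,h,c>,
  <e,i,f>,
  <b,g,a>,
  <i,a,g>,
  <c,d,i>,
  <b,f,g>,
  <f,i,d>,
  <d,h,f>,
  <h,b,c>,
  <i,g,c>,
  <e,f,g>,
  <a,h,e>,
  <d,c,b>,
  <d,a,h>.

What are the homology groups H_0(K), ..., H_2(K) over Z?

Take the total order a < b < c < d < e < f < g < h < i on the vertex set. Then K (dimension 2) consists of the simplices:

  0-simplices (9): a, b, c, d, e, f, g, h, i
  1-simplices (27): ab, ad, ae, ag, ah, ai, bc, bd, bf, bg, bh, cd, ce, cg, ch, ci, df, dh, di, ef, eg, eh, ei, fg, fh, fi, gi
  2-simplices (18): abd, abg, adh, aeh, aei, agi, bcd, bch, bfg, bfh, cdi, ceg, ceh, cgi, dfh, dfi, efg, efi

Hence C_0 ≅ Z^9, C_1 ≅ Z^27, C_2 ≅ Z^18.

∂_1: C_1 → C_0 sends each edge [p,q] (with p < q) to q − p.
This gives a 9×27 integer matrix of rank 8; reducing to Smith normal form yields diagonal entries (1,1,1,1,1,1,1,1).

Boundary ∂_2: C_2 → C_1 acts by ∂[p,q,r] = [q,r] − [p,r] + [p,q]. For instance
  ∂aei = ei − ai + ae,
  ∂ceg = eg − cg + ce.
The resulting 27×18 matrix has rank 18, and its Smith normal form has invariant factors (1,1,1,1,1,1,1,1,1,1,1,1,1,1,1,1,1,2).

From H_k ≅ ker(∂_k) / im(∂_{k+1}) we obtain:

  H_0: rank C_0 − rank ∂_1 = 9 − 8 = 1, and the invariant factors of ∂_1 are all 1, so H_0 ≅ Z.
  H_1: rank ker ∂_1 − rank ∂_2 = (27 − 8) − 18 = 1, and ∂_2 has invariant factor 2 > 1, so H_1 ≅ Z ⊕ Z/2.
  H_2: rank ker ∂_2 − rank ∂_3 = (18 − 18) − 0 = 0, and there is no ∂_3, so H_2 ≅ 0.

As a check, the Euler characteristic is 9 − 27 + 18 = 0, which agrees with 1 − 1 + 0 = 0.
(K is a triangulation of the Klein bottle.)

H_0 ≅ Z,  H_1 ≅ Z ⊕ Z/2,  H_2 = 0.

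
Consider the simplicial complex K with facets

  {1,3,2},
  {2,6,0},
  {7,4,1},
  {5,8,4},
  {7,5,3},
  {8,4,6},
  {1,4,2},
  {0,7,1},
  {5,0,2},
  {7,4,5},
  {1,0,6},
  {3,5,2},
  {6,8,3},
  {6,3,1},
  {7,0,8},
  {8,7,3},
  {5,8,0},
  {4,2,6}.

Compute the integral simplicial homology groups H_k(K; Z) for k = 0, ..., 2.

Order the vertices as 0 < 1 < 2 < 3 < 4 < 5 < 6 < 7 < 8. Listing each simplex with vertices in this order, K has dimension 2 with simplices:

  0-simplices (9): [0], [1], [2], [3], [4], [5], [6], [7], [8]
  1-simplices (27): (27 of them)
  2-simplices (18): [0,1,6], [0,1,7], [0,2,5], [0,2,6], [0,5,8], [0,7,8], [1,2,3], [1,2,4], [1,3,6], [1,4,7], [2,3,5], [2,4,6], [3,5,7], [3,6,8], [3,7,8], [4,5,7], [4,5,8], [4,6,8]

Hence C_0 ≅ Z^9, C_1 ≅ Z^27, C_2 ≅ Z^18.

∂_1: C_1 → C_0 maps an edge to its endpoints' difference, ∂[p,q] = q − p.
The resulting 9×27 matrix has rank 8, and its Smith normal form has invariant factors (1,1,1,1,1,1,1,1).

∂_2: C_2 → C_1 maps a triangle to the signed sum of its edges. For instance
  ∂[0,2,6] = [2,6] − [0,6] + [0,2],
  ∂[0,5,8] = [5,8] − [0,8] + [0,5].
The 27×18 boundary matrix has rank 18 and Smith normal form diag(1,1,1,1,1,1,1,1,1,1,1,1,1,1,1,1,1,2).

Now H_k = ker ∂_k / im ∂_{k+1}, so:

  H_0: rank C_0 − rank ∂_1 = 9 − 8 = 1, and the invariant factors of ∂_1 are all 1, so H_0 ≅ Z.
  H_1: rank ker ∂_1 − rank ∂_2 = (27 − 8) − 18 = 1, and ∂_2 has invariant factor 2 > 1, so H_1 ≅ Z ⊕ Z/2.
  H_2: rank ker ∂_2 − rank ∂_3 = (18 − 18) − 0 = 0, and there is no ∂_3, so H_2 ≅ 0.

H_0 = Z,  H_1 = Z ⊕ Z/2,  H_2 = 0.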